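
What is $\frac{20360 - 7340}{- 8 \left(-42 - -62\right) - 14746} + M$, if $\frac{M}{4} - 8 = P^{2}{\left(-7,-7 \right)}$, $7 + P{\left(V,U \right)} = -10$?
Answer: $\frac{8847654}{7453} \approx 1187.1$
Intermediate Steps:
$P{\left(V,U \right)} = -17$ ($P{\left(V,U \right)} = -7 - 10 = -17$)
$M = 1188$ ($M = 32 + 4 \left(-17\right)^{2} = 32 + 4 \cdot 289 = 32 + 1156 = 1188$)
$\frac{20360 - 7340}{- 8 \left(-42 - -62\right) - 14746} + M = \frac{20360 - 7340}{- 8 \left(-42 - -62\right) - 14746} + 1188 = \frac{13020}{- 8 \left(-42 + 62\right) - 14746} + 1188 = \frac{13020}{\left(-8\right) 20 - 14746} + 1188 = \frac{13020}{-160 - 14746} + 1188 = \frac{13020}{-14906} + 1188 = 13020 \left(- \frac{1}{14906}\right) + 1188 = - \frac{6510}{7453} + 1188 = \frac{8847654}{7453}$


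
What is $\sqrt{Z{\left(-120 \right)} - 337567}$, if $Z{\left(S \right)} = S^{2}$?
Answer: $i \sqrt{323167} \approx 568.48 i$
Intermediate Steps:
$\sqrt{Z{\left(-120 \right)} - 337567} = \sqrt{\left(-120\right)^{2} - 337567} = \sqrt{14400 - 337567} = \sqrt{-323167} = i \sqrt{323167}$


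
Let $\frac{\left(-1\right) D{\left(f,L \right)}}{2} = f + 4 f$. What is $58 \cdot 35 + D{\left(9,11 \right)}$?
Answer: $1940$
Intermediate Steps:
$D{\left(f,L \right)} = - 10 f$ ($D{\left(f,L \right)} = - 2 \left(f + 4 f\right) = - 2 \cdot 5 f = - 10 f$)
$58 \cdot 35 + D{\left(9,11 \right)} = 58 \cdot 35 - 90 = 2030 - 90 = 1940$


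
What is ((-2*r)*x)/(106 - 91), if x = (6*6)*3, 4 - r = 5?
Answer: 72/5 ≈ 14.400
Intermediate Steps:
r = -1 (r = 4 - 1*5 = 4 - 5 = -1)
x = 108 (x = 36*3 = 108)
((-2*r)*x)/(106 - 91) = (-2*(-1)*108)/(106 - 91) = (2*108)/15 = 216*(1/15) = 72/5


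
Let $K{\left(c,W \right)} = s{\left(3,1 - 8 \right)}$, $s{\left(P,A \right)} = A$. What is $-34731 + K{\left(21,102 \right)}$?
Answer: $-34738$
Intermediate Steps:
$K{\left(c,W \right)} = -7$ ($K{\left(c,W \right)} = 1 - 8 = -7$)
$-34731 + K{\left(21,102 \right)} = -34731 - 7 = -34738$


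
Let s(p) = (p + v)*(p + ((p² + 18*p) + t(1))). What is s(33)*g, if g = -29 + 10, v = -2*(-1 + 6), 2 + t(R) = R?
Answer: -749455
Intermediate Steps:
t(R) = -2 + R
v = -10 (v = -2*5 = -10)
g = -19
s(p) = (-10 + p)*(-1 + p² + 19*p) (s(p) = (p - 10)*(p + ((p² + 18*p) + (-2 + 1))) = (-10 + p)*(p + ((p² + 18*p) - 1)) = (-10 + p)*(p + (-1 + p² + 18*p)) = (-10 + p)*(-1 + p² + 19*p))
s(33)*g = (10 + 33³ - 191*33 + 9*33²)*(-19) = (10 + 35937 - 6303 + 9*1089)*(-19) = (10 + 35937 - 6303 + 9801)*(-19) = 39445*(-19) = -749455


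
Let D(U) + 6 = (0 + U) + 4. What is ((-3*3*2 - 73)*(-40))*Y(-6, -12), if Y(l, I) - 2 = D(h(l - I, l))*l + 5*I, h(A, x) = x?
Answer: -36400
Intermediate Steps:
D(U) = -2 + U (D(U) = -6 + ((0 + U) + 4) = -6 + (U + 4) = -6 + (4 + U) = -2 + U)
Y(l, I) = 2 + 5*I + l*(-2 + l) (Y(l, I) = 2 + ((-2 + l)*l + 5*I) = 2 + (l*(-2 + l) + 5*I) = 2 + (5*I + l*(-2 + l)) = 2 + 5*I + l*(-2 + l))
((-3*3*2 - 73)*(-40))*Y(-6, -12) = ((-3*3*2 - 73)*(-40))*(2 + 5*(-12) - 6*(-2 - 6)) = ((-9*2 - 73)*(-40))*(2 - 60 - 6*(-8)) = ((-18 - 73)*(-40))*(2 - 60 + 48) = -91*(-40)*(-10) = 3640*(-10) = -36400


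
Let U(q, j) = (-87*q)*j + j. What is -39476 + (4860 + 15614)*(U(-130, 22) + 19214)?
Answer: 5488139068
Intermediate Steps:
U(q, j) = j - 87*j*q (U(q, j) = -87*j*q + j = j - 87*j*q)
-39476 + (4860 + 15614)*(U(-130, 22) + 19214) = -39476 + (4860 + 15614)*(22*(1 - 87*(-130)) + 19214) = -39476 + 20474*(22*(1 + 11310) + 19214) = -39476 + 20474*(22*11311 + 19214) = -39476 + 20474*(248842 + 19214) = -39476 + 20474*268056 = -39476 + 5488178544 = 5488139068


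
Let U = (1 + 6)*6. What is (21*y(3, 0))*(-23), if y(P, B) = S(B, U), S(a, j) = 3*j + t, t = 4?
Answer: -62790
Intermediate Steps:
U = 42 (U = 7*6 = 42)
S(a, j) = 4 + 3*j (S(a, j) = 3*j + 4 = 4 + 3*j)
y(P, B) = 130 (y(P, B) = 4 + 3*42 = 4 + 126 = 130)
(21*y(3, 0))*(-23) = (21*130)*(-23) = 2730*(-23) = -62790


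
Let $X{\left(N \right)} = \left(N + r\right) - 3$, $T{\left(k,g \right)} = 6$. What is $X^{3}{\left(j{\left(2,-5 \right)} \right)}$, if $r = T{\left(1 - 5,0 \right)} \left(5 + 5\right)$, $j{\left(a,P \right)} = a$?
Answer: $205379$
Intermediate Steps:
$r = 60$ ($r = 6 \left(5 + 5\right) = 6 \cdot 10 = 60$)
$X{\left(N \right)} = 57 + N$ ($X{\left(N \right)} = \left(N + 60\right) - 3 = \left(60 + N\right) - 3 = 57 + N$)
$X^{3}{\left(j{\left(2,-5 \right)} \right)} = \left(57 + 2\right)^{3} = 59^{3} = 205379$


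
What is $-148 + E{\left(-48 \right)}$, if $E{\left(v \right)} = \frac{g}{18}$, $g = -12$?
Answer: $- \frac{446}{3} \approx -148.67$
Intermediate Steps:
$E{\left(v \right)} = - \frac{2}{3}$ ($E{\left(v \right)} = - \frac{12}{18} = \left(-12\right) \frac{1}{18} = - \frac{2}{3}$)
$-148 + E{\left(-48 \right)} = -148 - \frac{2}{3} = - \frac{446}{3}$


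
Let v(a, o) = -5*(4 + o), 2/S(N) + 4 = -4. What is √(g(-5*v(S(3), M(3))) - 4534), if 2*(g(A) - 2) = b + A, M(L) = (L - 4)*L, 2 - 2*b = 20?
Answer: 2*I*√1131 ≈ 67.261*I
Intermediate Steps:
b = -9 (b = 1 - ½*20 = 1 - 10 = -9)
S(N) = -¼ (S(N) = 2/(-4 - 4) = 2/(-8) = 2*(-⅛) = -¼)
M(L) = L*(-4 + L) (M(L) = (-4 + L)*L = L*(-4 + L))
v(a, o) = -20 - 5*o
g(A) = -5/2 + A/2 (g(A) = 2 + (-9 + A)/2 = 2 + (-9/2 + A/2) = -5/2 + A/2)
√(g(-5*v(S(3), M(3))) - 4534) = √((-5/2 + (-5*(-20 - 15*(-4 + 3)))/2) - 4534) = √((-5/2 + (-5*(-20 - 15*(-1)))/2) - 4534) = √((-5/2 + (-5*(-20 - 5*(-3)))/2) - 4534) = √((-5/2 + (-5*(-20 + 15))/2) - 4534) = √((-5/2 + (-5*(-5))/2) - 4534) = √((-5/2 + (½)*25) - 4534) = √((-5/2 + 25/2) - 4534) = √(10 - 4534) = √(-4524) = 2*I*√1131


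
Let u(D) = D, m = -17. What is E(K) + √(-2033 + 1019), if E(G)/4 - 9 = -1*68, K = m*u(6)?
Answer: -236 + 13*I*√6 ≈ -236.0 + 31.843*I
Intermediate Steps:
K = -102 (K = -17*6 = -102)
E(G) = -236 (E(G) = 36 + 4*(-1*68) = 36 + 4*(-68) = 36 - 272 = -236)
E(K) + √(-2033 + 1019) = -236 + √(-2033 + 1019) = -236 + √(-1014) = -236 + 13*I*√6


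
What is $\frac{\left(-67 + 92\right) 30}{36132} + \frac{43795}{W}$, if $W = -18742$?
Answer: $- \frac{65347685}{28216081} \approx -2.316$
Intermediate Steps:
$\frac{\left(-67 + 92\right) 30}{36132} + \frac{43795}{W} = \frac{\left(-67 + 92\right) 30}{36132} + \frac{43795}{-18742} = 25 \cdot 30 \cdot \frac{1}{36132} + 43795 \left(- \frac{1}{18742}\right) = 750 \cdot \frac{1}{36132} - \frac{43795}{18742} = \frac{125}{6022} - \frac{43795}{18742} = - \frac{65347685}{28216081}$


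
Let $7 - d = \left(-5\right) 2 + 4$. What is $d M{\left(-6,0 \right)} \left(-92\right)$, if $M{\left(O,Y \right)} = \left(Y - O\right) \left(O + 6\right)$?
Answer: $0$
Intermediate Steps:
$d = 13$ ($d = 7 - \left(\left(-5\right) 2 + 4\right) = 7 - \left(-10 + 4\right) = 7 - -6 = 7 + 6 = 13$)
$M{\left(O,Y \right)} = \left(6 + O\right) \left(Y - O\right)$ ($M{\left(O,Y \right)} = \left(Y - O\right) \left(6 + O\right) = \left(6 + O\right) \left(Y - O\right)$)
$d M{\left(-6,0 \right)} \left(-92\right) = 13 \left(- \left(-6\right)^{2} - -36 + 6 \cdot 0 - 0\right) \left(-92\right) = 13 \left(\left(-1\right) 36 + 36 + 0 + 0\right) \left(-92\right) = 13 \left(-36 + 36 + 0 + 0\right) \left(-92\right) = 13 \cdot 0 \left(-92\right) = 0 \left(-92\right) = 0$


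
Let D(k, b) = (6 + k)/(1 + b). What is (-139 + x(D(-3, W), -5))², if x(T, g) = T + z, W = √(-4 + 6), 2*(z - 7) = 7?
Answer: 69241/4 - 789*√2 ≈ 16194.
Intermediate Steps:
z = 21/2 (z = 7 + (½)*7 = 7 + 7/2 = 21/2 ≈ 10.500)
W = √2 ≈ 1.4142
D(k, b) = (6 + k)/(1 + b)
x(T, g) = 21/2 + T (x(T, g) = T + 21/2 = 21/2 + T)
(-139 + x(D(-3, W), -5))² = (-139 + (21/2 + (6 - 3)/(1 + √2)))² = (-139 + (21/2 + 3/(1 + √2)))² = (-257/2 + 3/(1 + √2))²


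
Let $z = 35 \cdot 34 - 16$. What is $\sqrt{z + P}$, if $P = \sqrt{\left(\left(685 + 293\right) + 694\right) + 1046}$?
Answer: $\sqrt{1174 + 3 \sqrt{302}} \approx 35.016$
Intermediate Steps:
$P = 3 \sqrt{302}$ ($P = \sqrt{\left(978 + 694\right) + 1046} = \sqrt{1672 + 1046} = \sqrt{2718} = 3 \sqrt{302} \approx 52.134$)
$z = 1174$ ($z = 1190 - 16 = 1174$)
$\sqrt{z + P} = \sqrt{1174 + 3 \sqrt{302}}$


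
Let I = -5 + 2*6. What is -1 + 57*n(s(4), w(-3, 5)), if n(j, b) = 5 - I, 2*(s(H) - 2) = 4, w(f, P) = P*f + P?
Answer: -115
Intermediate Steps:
I = 7 (I = -5 + 12 = 7)
w(f, P) = P + P*f
s(H) = 4 (s(H) = 2 + (1/2)*4 = 2 + 2 = 4)
n(j, b) = -2 (n(j, b) = 5 - 1*7 = 5 - 7 = -2)
-1 + 57*n(s(4), w(-3, 5)) = -1 + 57*(-2) = -1 - 114 = -115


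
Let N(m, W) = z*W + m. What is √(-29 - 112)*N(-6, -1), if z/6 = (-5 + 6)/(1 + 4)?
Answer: -36*I*√141/5 ≈ -85.495*I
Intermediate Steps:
z = 6/5 (z = 6*((-5 + 6)/(1 + 4)) = 6*(1/5) = 6*(1*(⅕)) = 6*(⅕) = 6/5 ≈ 1.2000)
N(m, W) = m + 6*W/5 (N(m, W) = 6*W/5 + m = m + 6*W/5)
√(-29 - 112)*N(-6, -1) = √(-29 - 112)*(-6 + (6/5)*(-1)) = √(-141)*(-6 - 6/5) = (I*√141)*(-36/5) = -36*I*√141/5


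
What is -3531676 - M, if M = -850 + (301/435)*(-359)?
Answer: -1535801251/435 ≈ -3.5306e+6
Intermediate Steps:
M = -477809/435 (M = -850 + (301*(1/435))*(-359) = -850 + (301/435)*(-359) = -850 - 108059/435 = -477809/435 ≈ -1098.4)
-3531676 - M = -3531676 - 1*(-477809/435) = -3531676 + 477809/435 = -1535801251/435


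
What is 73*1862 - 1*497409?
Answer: -361483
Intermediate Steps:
73*1862 - 1*497409 = 135926 - 497409 = -361483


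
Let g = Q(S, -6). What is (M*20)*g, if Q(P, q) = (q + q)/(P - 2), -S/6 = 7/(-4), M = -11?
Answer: 5280/17 ≈ 310.59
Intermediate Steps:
S = 21/2 (S = -42/(-4) = -42*(-1)/4 = -6*(-7/4) = 21/2 ≈ 10.500)
Q(P, q) = 2*q/(-2 + P) (Q(P, q) = (2*q)/(-2 + P) = 2*q/(-2 + P))
g = -24/17 (g = 2*(-6)/(-2 + 21/2) = 2*(-6)/(17/2) = 2*(-6)*(2/17) = -24/17 ≈ -1.4118)
(M*20)*g = -11*20*(-24/17) = -220*(-24/17) = 5280/17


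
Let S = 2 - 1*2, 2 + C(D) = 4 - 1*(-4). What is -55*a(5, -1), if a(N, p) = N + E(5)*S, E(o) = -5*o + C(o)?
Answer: -275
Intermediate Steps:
C(D) = 6 (C(D) = -2 + (4 - 1*(-4)) = -2 + (4 + 4) = -2 + 8 = 6)
S = 0 (S = 2 - 2 = 0)
E(o) = 6 - 5*o (E(o) = -5*o + 6 = 6 - 5*o)
a(N, p) = N (a(N, p) = N + (6 - 5*5)*0 = N + (6 - 25)*0 = N - 19*0 = N + 0 = N)
-55*a(5, -1) = -55*5 = -275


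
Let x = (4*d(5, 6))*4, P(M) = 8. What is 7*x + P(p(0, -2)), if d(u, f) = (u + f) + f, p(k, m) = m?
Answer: 1912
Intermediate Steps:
d(u, f) = u + 2*f (d(u, f) = (f + u) + f = u + 2*f)
x = 272 (x = (4*(5 + 2*6))*4 = (4*(5 + 12))*4 = (4*17)*4 = 68*4 = 272)
7*x + P(p(0, -2)) = 7*272 + 8 = 1904 + 8 = 1912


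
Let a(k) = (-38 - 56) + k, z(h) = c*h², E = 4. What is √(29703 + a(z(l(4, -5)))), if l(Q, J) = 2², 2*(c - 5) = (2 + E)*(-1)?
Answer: √29641 ≈ 172.17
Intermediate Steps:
c = 2 (c = 5 + ((2 + 4)*(-1))/2 = 5 + (6*(-1))/2 = 5 + (½)*(-6) = 5 - 3 = 2)
l(Q, J) = 4
z(h) = 2*h²
a(k) = -94 + k
√(29703 + a(z(l(4, -5)))) = √(29703 + (-94 + 2*4²)) = √(29703 + (-94 + 2*16)) = √(29703 + (-94 + 32)) = √(29703 - 62) = √29641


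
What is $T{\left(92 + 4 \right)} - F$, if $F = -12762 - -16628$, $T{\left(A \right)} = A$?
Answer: $-3770$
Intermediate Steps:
$F = 3866$ ($F = -12762 + 16628 = 3866$)
$T{\left(92 + 4 \right)} - F = \left(92 + 4\right) - 3866 = 96 - 3866 = -3770$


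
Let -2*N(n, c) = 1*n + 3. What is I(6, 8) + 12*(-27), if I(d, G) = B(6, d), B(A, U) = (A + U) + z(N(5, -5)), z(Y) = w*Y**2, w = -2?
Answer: -344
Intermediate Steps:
N(n, c) = -3/2 - n/2 (N(n, c) = -(1*n + 3)/2 = -(n + 3)/2 = -(3 + n)/2 = -3/2 - n/2)
z(Y) = -2*Y**2
B(A, U) = -32 + A + U (B(A, U) = (A + U) - 2*(-3/2 - 1/2*5)**2 = (A + U) - 2*(-3/2 - 5/2)**2 = (A + U) - 2*(-4)**2 = (A + U) - 2*16 = (A + U) - 32 = -32 + A + U)
I(d, G) = -26 + d (I(d, G) = -32 + 6 + d = -26 + d)
I(6, 8) + 12*(-27) = (-26 + 6) + 12*(-27) = -20 - 324 = -344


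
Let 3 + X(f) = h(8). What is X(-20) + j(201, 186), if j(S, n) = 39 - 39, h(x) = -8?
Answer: -11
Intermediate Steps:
X(f) = -11 (X(f) = -3 - 8 = -11)
j(S, n) = 0
X(-20) + j(201, 186) = -11 + 0 = -11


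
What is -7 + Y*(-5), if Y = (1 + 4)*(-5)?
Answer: 118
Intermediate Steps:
Y = -25 (Y = 5*(-5) = -25)
-7 + Y*(-5) = -7 - 25*(-5) = -7 + 125 = 118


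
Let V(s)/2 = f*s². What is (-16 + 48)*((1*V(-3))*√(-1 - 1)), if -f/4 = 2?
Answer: -4608*I*√2 ≈ -6516.7*I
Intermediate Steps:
f = -8 (f = -4*2 = -8)
V(s) = -16*s² (V(s) = 2*(-8*s²) = -16*s²)
(-16 + 48)*((1*V(-3))*√(-1 - 1)) = (-16 + 48)*((1*(-16*(-3)²))*√(-1 - 1)) = 32*((1*(-16*9))*√(-2)) = 32*((1*(-144))*(I*√2)) = 32*(-144*I*√2) = -4608*I*√2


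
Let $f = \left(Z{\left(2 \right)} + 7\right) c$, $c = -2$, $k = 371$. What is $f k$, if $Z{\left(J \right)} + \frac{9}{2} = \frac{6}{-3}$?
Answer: $-371$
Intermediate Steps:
$Z{\left(J \right)} = - \frac{13}{2}$ ($Z{\left(J \right)} = - \frac{9}{2} + \frac{6}{-3} = - \frac{9}{2} + 6 \left(- \frac{1}{3}\right) = - \frac{9}{2} - 2 = - \frac{13}{2}$)
$f = -1$ ($f = \left(- \frac{13}{2} + 7\right) \left(-2\right) = \frac{1}{2} \left(-2\right) = -1$)
$f k = \left(-1\right) 371 = -371$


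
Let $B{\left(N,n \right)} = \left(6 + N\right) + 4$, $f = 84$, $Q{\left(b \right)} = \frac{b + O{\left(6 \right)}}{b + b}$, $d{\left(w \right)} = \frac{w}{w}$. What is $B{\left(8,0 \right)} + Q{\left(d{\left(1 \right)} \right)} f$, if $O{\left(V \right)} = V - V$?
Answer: $60$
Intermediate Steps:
$d{\left(w \right)} = 1$
$O{\left(V \right)} = 0$
$Q{\left(b \right)} = \frac{1}{2}$ ($Q{\left(b \right)} = \frac{b + 0}{b + b} = \frac{b}{2 b} = b \frac{1}{2 b} = \frac{1}{2}$)
$B{\left(N,n \right)} = 10 + N$
$B{\left(8,0 \right)} + Q{\left(d{\left(1 \right)} \right)} f = \left(10 + 8\right) + \frac{1}{2} \cdot 84 = 18 + 42 = 60$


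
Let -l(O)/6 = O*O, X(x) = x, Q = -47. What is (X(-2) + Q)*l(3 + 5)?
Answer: 18816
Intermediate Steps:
l(O) = -6*O² (l(O) = -6*O*O = -6*O²)
(X(-2) + Q)*l(3 + 5) = (-2 - 47)*(-6*(3 + 5)²) = -(-294)*8² = -(-294)*64 = -49*(-384) = 18816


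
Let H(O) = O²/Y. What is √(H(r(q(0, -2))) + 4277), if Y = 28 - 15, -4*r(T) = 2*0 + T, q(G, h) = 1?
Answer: √11565021/52 ≈ 65.399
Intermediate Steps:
r(T) = -T/4 (r(T) = -(2*0 + T)/4 = -(0 + T)/4 = -T/4)
Y = 13
H(O) = O²/13
√(H(r(q(0, -2))) + 4277) = √((-¼*1)²/13 + 4277) = √((-¼)²/13 + 4277) = √((1/13)*(1/16) + 4277) = √(1/208 + 4277) = √(889617/208) = √11565021/52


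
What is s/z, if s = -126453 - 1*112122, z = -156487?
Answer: 238575/156487 ≈ 1.5246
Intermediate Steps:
s = -238575 (s = -126453 - 112122 = -238575)
s/z = -238575/(-156487) = -238575*(-1/156487) = 238575/156487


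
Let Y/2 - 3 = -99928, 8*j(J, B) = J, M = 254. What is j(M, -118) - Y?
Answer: 799527/4 ≈ 1.9988e+5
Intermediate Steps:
j(J, B) = J/8
Y = -199850 (Y = 6 + 2*(-99928) = 6 - 199856 = -199850)
j(M, -118) - Y = (⅛)*254 - 1*(-199850) = 127/4 + 199850 = 799527/4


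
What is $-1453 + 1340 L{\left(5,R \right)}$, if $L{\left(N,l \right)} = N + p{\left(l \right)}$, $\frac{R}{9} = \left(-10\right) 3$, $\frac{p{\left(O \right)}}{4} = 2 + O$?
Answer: $-1431233$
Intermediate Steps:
$p{\left(O \right)} = 8 + 4 O$ ($p{\left(O \right)} = 4 \left(2 + O\right) = 8 + 4 O$)
$R = -270$ ($R = 9 \left(\left(-10\right) 3\right) = 9 \left(-30\right) = -270$)
$L{\left(N,l \right)} = 8 + N + 4 l$ ($L{\left(N,l \right)} = N + \left(8 + 4 l\right) = 8 + N + 4 l$)
$-1453 + 1340 L{\left(5,R \right)} = -1453 + 1340 \left(8 + 5 + 4 \left(-270\right)\right) = -1453 + 1340 \left(8 + 5 - 1080\right) = -1453 + 1340 \left(-1067\right) = -1453 - 1429780 = -1431233$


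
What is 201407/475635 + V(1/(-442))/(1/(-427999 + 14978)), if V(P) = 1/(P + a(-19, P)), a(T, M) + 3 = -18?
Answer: 86831551215251/4415319705 ≈ 19666.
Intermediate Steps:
a(T, M) = -21 (a(T, M) = -3 - 18 = -21)
V(P) = 1/(-21 + P) (V(P) = 1/(P - 21) = 1/(-21 + P))
201407/475635 + V(1/(-442))/(1/(-427999 + 14978)) = 201407/475635 + 1/((-21 + 1/(-442))*(1/(-427999 + 14978))) = 201407*(1/475635) + 1/((-21 - 1/442)*(1/(-413021))) = 201407/475635 + 1/((-9283/442)*(-1/413021)) = 201407/475635 - 442/9283*(-413021) = 201407/475635 + 182555282/9283 = 86831551215251/4415319705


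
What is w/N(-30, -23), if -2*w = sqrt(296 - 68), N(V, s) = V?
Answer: sqrt(57)/30 ≈ 0.25166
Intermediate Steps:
w = -sqrt(57) (w = -sqrt(296 - 68)/2 = -sqrt(57) ≈ -7.5498)
w/N(-30, -23) = -sqrt(57)/(-30) = -sqrt(57)*(-1/30) = sqrt(57)/30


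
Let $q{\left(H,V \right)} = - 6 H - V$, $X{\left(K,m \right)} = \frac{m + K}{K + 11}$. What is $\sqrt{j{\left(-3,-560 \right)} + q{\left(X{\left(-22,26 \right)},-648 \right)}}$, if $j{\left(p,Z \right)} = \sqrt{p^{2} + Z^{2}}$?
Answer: $\frac{\sqrt{78672 + 121 \sqrt{313609}}}{11} \approx 34.788$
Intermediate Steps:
$X{\left(K,m \right)} = \frac{K + m}{11 + K}$
$q{\left(H,V \right)} = - V - 6 H$
$j{\left(p,Z \right)} = \sqrt{Z^{2} + p^{2}}$
$\sqrt{j{\left(-3,-560 \right)} + q{\left(X{\left(-22,26 \right)},-648 \right)}} = \sqrt{\sqrt{\left(-560\right)^{2} + \left(-3\right)^{2}} - \left(-648 + 6 \frac{-22 + 26}{11 - 22}\right)} = \sqrt{\sqrt{313600 + 9} + \left(648 - 6 \frac{1}{-11} \cdot 4\right)} = \sqrt{\sqrt{313609} + \left(648 - 6 \left(\left(- \frac{1}{11}\right) 4\right)\right)} = \sqrt{\sqrt{313609} + \left(648 - - \frac{24}{11}\right)} = \sqrt{\sqrt{313609} + \left(648 + \frac{24}{11}\right)} = \sqrt{\sqrt{313609} + \frac{7152}{11}} = \sqrt{\frac{7152}{11} + \sqrt{313609}}$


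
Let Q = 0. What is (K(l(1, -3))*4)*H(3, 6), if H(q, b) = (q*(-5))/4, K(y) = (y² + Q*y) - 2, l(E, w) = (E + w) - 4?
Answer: -510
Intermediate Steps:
l(E, w) = -4 + E + w
K(y) = -2 + y² (K(y) = (y² + 0*y) - 2 = (y² + 0) - 2 = y² - 2 = -2 + y²)
H(q, b) = -5*q/4 (H(q, b) = -5*q*(¼) = -5*q/4)
(K(l(1, -3))*4)*H(3, 6) = ((-2 + (-4 + 1 - 3)²)*4)*(-5/4*3) = ((-2 + (-6)²)*4)*(-15/4) = ((-2 + 36)*4)*(-15/4) = (34*4)*(-15/4) = 136*(-15/4) = -510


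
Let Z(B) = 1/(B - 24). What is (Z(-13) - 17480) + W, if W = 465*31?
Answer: -113406/37 ≈ -3065.0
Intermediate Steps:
W = 14415
Z(B) = 1/(-24 + B)
(Z(-13) - 17480) + W = (1/(-24 - 13) - 17480) + 14415 = (1/(-37) - 17480) + 14415 = (-1/37 - 17480) + 14415 = -646761/37 + 14415 = -113406/37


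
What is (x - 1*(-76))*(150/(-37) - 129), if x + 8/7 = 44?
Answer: -4095936/259 ≈ -15814.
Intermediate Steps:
x = 300/7 (x = -8/7 + 44 = 300/7 ≈ 42.857)
(x - 1*(-76))*(150/(-37) - 129) = (300/7 - 1*(-76))*(150/(-37) - 129) = (300/7 + 76)*(150*(-1/37) - 129) = 832*(-150/37 - 129)/7 = (832/7)*(-4923/37) = -4095936/259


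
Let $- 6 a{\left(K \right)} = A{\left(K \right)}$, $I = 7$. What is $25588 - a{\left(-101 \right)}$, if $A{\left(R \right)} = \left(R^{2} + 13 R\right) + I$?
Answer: $\frac{54141}{2} \approx 27071.0$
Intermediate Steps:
$A{\left(R \right)} = 7 + R^{2} + 13 R$ ($A{\left(R \right)} = \left(R^{2} + 13 R\right) + 7 = 7 + R^{2} + 13 R$)
$a{\left(K \right)} = - \frac{7}{6} - \frac{13 K}{6} - \frac{K^{2}}{6}$ ($a{\left(K \right)} = - \frac{7 + K^{2} + 13 K}{6} = - \frac{7}{6} - \frac{13 K}{6} - \frac{K^{2}}{6}$)
$25588 - a{\left(-101 \right)} = 25588 - \left(- \frac{7}{6} - - \frac{1313}{6} - \frac{\left(-101\right)^{2}}{6}\right) = 25588 - \left(- \frac{7}{6} + \frac{1313}{6} - \frac{10201}{6}\right) = 25588 - - \frac{2965}{2} = 25588 + \frac{2965}{2} = \frac{54141}{2}$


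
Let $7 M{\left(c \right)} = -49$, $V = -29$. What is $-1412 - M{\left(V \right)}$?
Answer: $-1405$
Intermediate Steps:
$M{\left(c \right)} = -7$ ($M{\left(c \right)} = \frac{1}{7} \left(-49\right) = -7$)
$-1412 - M{\left(V \right)} = -1412 - -7 = -1412 + 7 = -1405$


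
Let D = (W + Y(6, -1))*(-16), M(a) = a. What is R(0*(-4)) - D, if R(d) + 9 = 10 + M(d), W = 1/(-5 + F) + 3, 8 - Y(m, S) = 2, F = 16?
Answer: 1611/11 ≈ 146.45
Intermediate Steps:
Y(m, S) = 6 (Y(m, S) = 8 - 1*2 = 8 - 2 = 6)
W = 34/11 (W = 1/(-5 + 16) + 3 = 1/11 + 3 = 34/11 ≈ 3.0909)
R(d) = 1 + d (R(d) = -9 + (10 + d) = 1 + d)
D = -1600/11 (D = (34/11 + 6)*(-16) = (100/11)*(-16) = -1600/11 ≈ -145.45)
R(0*(-4)) - D = (1 + 0*(-4)) - 1*(-1600/11) = (1 + 0) + 1600/11 = 1 + 1600/11 = 1611/11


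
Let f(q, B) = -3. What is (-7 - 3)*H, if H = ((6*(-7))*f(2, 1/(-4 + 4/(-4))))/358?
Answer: -630/179 ≈ -3.5196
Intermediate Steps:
H = 63/179 (H = ((6*(-7))*(-3))/358 = -42*(-3)*(1/358) = 126*(1/358) = 63/179 ≈ 0.35196)
(-7 - 3)*H = (-7 - 3)*(63/179) = -10*63/179 = -630/179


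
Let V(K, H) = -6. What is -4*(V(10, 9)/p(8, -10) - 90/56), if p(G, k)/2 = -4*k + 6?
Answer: 1077/161 ≈ 6.6894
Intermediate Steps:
p(G, k) = 12 - 8*k (p(G, k) = 2*(-4*k + 6) = 2*(6 - 4*k) = 12 - 8*k)
-4*(V(10, 9)/p(8, -10) - 90/56) = -4*(-6/(12 - 8*(-10)) - 90/56) = -4*(-6/(12 + 80) - 90*1/56) = -4*(-6/92 - 45/28) = -4*(-6*1/92 - 45/28) = -4*(-3/46 - 45/28) = -4*(-1077/644) = 1077/161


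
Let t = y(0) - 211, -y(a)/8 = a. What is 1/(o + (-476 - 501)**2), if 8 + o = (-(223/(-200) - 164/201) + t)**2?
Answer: 1616040000/1613181031388929 ≈ 1.0018e-6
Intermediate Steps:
y(a) = -8*a
t = -211 (t = -8*0 - 211 = 0 - 211 = -211)
o = 70623986228929/1616040000 (o = -8 + (-(223/(-200) - 164/201) - 211)**2 = -8 + (-(223*(-1/200) - 164*1/201) - 211)**2 = -8 + (-(-223/200 - 164/201) - 211)**2 = -8 + (-1*(-77623/40200) - 211)**2 = -8 + (77623/40200 - 211)**2 = -8 + (-8404577/40200)**2 = -8 + 70636914548929/1616040000 = 70623986228929/1616040000 ≈ 43702.)
1/(o + (-476 - 501)**2) = 1/(70623986228929/1616040000 + (-476 - 501)**2) = 1/(70623986228929/1616040000 + (-977)**2) = 1/(70623986228929/1616040000 + 954529) = 1/(1613181031388929/1616040000) = 1616040000/1613181031388929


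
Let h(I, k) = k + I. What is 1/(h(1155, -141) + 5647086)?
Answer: 1/5648100 ≈ 1.7705e-7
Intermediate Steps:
h(I, k) = I + k
1/(h(1155, -141) + 5647086) = 1/((1155 - 141) + 5647086) = 1/(1014 + 5647086) = 1/5648100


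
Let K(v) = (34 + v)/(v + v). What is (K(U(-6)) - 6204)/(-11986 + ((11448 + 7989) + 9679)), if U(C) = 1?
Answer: -12373/34260 ≈ -0.36115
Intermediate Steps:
K(v) = (34 + v)/(2*v) (K(v) = (34 + v)/((2*v)) = (34 + v)*(1/(2*v)) = (34 + v)/(2*v))
(K(U(-6)) - 6204)/(-11986 + ((11448 + 7989) + 9679)) = ((½)*(34 + 1)/1 - 6204)/(-11986 + ((11448 + 7989) + 9679)) = ((½)*1*35 - 6204)/(-11986 + (19437 + 9679)) = (35/2 - 6204)/(-11986 + 29116) = -12373/2/17130 = -12373/2*1/17130 = -12373/34260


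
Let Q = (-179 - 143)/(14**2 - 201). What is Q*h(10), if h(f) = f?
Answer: 644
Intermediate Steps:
Q = 322/5 (Q = -322/(196 - 201) = -322/(-5) = -322*(-1/5) = 322/5 ≈ 64.400)
Q*h(10) = (322/5)*10 = 644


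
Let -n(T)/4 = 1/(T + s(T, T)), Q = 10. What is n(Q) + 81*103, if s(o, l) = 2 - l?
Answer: 8341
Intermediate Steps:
n(T) = -2 (n(T) = -4/(T + (2 - T)) = -4/2 = -4*½ = -2)
n(Q) + 81*103 = -2 + 81*103 = -2 + 8343 = 8341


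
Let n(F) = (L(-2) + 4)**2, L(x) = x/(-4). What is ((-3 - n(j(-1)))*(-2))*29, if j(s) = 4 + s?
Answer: 2697/2 ≈ 1348.5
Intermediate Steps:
L(x) = -x/4 (L(x) = x*(-1/4) = -x/4)
n(F) = 81/4 (n(F) = (-1/4*(-2) + 4)**2 = (1/2 + 4)**2 = (9/2)**2 = 81/4)
((-3 - n(j(-1)))*(-2))*29 = ((-3 - 1*81/4)*(-2))*29 = ((-3 - 81/4)*(-2))*29 = -93/4*(-2)*29 = (93/2)*29 = 2697/2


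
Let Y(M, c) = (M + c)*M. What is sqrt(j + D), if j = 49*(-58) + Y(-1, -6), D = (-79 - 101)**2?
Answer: 9*sqrt(365) ≈ 171.94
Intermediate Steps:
Y(M, c) = M*(M + c)
D = 32400 (D = (-180)**2 = 32400)
j = -2835 (j = 49*(-58) - (-1 - 6) = -2842 - 1*(-7) = -2842 + 7 = -2835)
sqrt(j + D) = sqrt(-2835 + 32400) = sqrt(29565) = 9*sqrt(365)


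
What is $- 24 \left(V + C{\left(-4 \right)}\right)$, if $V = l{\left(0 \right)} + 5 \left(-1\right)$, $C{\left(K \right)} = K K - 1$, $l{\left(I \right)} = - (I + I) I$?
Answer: $-240$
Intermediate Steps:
$l{\left(I \right)} = - 2 I^{2}$ ($l{\left(I \right)} = - 2 I I = - 2 I^{2}$)
$C{\left(K \right)} = -1 + K^{2}$ ($C{\left(K \right)} = K^{2} - 1 = -1 + K^{2}$)
$V = -5$ ($V = - 2 \cdot 0^{2} + 5 \left(-1\right) = \left(-2\right) 0 - 5 = 0 - 5 = -5$)
$- 24 \left(V + C{\left(-4 \right)}\right) = - 24 \left(-5 - \left(1 - \left(-4\right)^{2}\right)\right) = - 24 \left(-5 + \left(-1 + 16\right)\right) = - 24 \left(-5 + 15\right) = \left(-24\right) 10 = -240$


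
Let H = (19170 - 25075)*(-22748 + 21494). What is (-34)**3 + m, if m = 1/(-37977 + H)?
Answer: -289548362471/7366893 ≈ -39304.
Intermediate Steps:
H = 7404870 (H = -5905*(-1254) = 7404870)
m = 1/7366893 (m = 1/(-37977 + 7404870) = 1/7366893 ≈ 1.3574e-7)
(-34)**3 + m = (-34)**3 + 1/7366893 = -39304 + 1/7366893 = -289548362471/7366893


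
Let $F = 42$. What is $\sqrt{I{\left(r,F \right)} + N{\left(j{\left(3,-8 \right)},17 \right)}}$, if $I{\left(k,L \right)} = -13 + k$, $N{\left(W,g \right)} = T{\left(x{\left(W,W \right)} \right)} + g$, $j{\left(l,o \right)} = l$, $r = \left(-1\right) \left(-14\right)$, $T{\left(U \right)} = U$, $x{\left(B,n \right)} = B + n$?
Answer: $2 \sqrt{6} \approx 4.899$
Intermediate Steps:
$r = 14$
$N{\left(W,g \right)} = g + 2 W$ ($N{\left(W,g \right)} = \left(W + W\right) + g = 2 W + g = g + 2 W$)
$\sqrt{I{\left(r,F \right)} + N{\left(j{\left(3,-8 \right)},17 \right)}} = \sqrt{\left(-13 + 14\right) + \left(17 + 2 \cdot 3\right)} = \sqrt{1 + \left(17 + 6\right)} = \sqrt{1 + 23} = \sqrt{24} = 2 \sqrt{6}$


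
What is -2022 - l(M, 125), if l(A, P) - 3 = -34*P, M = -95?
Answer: 2225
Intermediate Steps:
l(A, P) = 3 - 34*P
-2022 - l(M, 125) = -2022 - (3 - 34*125) = -2022 - (3 - 4250) = -2022 - 1*(-4247) = -2022 + 4247 = 2225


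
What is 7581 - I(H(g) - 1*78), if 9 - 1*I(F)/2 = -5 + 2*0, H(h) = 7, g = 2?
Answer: 7553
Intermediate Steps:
I(F) = 28 (I(F) = 18 - 2*(-5 + 2*0) = 18 - 2*(-5 + 0) = 18 - 2*(-5) = 18 + 10 = 28)
7581 - I(H(g) - 1*78) = 7581 - 1*28 = 7581 - 28 = 7553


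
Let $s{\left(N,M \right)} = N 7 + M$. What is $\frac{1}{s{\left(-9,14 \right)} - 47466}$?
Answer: $- \frac{1}{47515} \approx -2.1046 \cdot 10^{-5}$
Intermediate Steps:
$s{\left(N,M \right)} = M + 7 N$ ($s{\left(N,M \right)} = 7 N + M = M + 7 N$)
$\frac{1}{s{\left(-9,14 \right)} - 47466} = \frac{1}{\left(14 + 7 \left(-9\right)\right) - 47466} = \frac{1}{\left(14 - 63\right) - 47466} = \frac{1}{-49 - 47466} = \frac{1}{-47515} = - \frac{1}{47515}$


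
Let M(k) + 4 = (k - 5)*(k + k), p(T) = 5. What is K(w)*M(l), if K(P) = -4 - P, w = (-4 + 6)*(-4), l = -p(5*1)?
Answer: 384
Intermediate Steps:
l = -5 (l = -1*5 = -5)
M(k) = -4 + 2*k*(-5 + k) (M(k) = -4 + (k - 5)*(k + k) = -4 + (-5 + k)*(2*k) = -4 + 2*k*(-5 + k))
w = -8 (w = 2*(-4) = -8)
K(w)*M(l) = (-4 - 1*(-8))*(-4 - 10*(-5) + 2*(-5)²) = (-4 + 8)*(-4 + 50 + 2*25) = 4*(-4 + 50 + 50) = 4*96 = 384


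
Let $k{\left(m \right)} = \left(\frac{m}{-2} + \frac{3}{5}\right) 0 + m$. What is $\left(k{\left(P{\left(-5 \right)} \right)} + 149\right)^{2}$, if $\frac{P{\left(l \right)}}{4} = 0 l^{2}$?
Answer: $22201$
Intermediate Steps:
$P{\left(l \right)} = 0$ ($P{\left(l \right)} = 4 \cdot 0 l^{2} = 4 \cdot 0 = 0$)
$k{\left(m \right)} = m$ ($k{\left(m \right)} = \left(m \left(- \frac{1}{2}\right) + 3 \cdot \frac{1}{5}\right) 0 + m = \left(- \frac{m}{2} + \frac{3}{5}\right) 0 + m = \left(\frac{3}{5} - \frac{m}{2}\right) 0 + m = 0 + m = m$)
$\left(k{\left(P{\left(-5 \right)} \right)} + 149\right)^{2} = \left(0 + 149\right)^{2} = 149^{2} = 22201$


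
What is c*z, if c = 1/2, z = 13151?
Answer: 13151/2 ≈ 6575.5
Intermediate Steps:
c = 1/2 ≈ 0.50000
c*z = (1/2)*13151 = 13151/2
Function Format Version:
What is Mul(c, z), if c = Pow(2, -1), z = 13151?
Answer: Rational(13151, 2) ≈ 6575.5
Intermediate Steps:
c = Rational(1, 2) ≈ 0.50000
Mul(c, z) = Mul(Rational(1, 2), 13151) = Rational(13151, 2)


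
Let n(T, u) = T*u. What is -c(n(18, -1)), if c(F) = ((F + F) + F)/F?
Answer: -3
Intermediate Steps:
c(F) = 3 (c(F) = (2*F + F)/F = (3*F)/F = 3)
-c(n(18, -1)) = -1*3 = -3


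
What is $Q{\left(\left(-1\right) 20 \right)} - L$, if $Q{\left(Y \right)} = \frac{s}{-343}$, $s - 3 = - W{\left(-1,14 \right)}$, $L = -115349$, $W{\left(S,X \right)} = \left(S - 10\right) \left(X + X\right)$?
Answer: $\frac{39564396}{343} \approx 1.1535 \cdot 10^{5}$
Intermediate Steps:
$W{\left(S,X \right)} = 2 X \left(-10 + S\right)$ ($W{\left(S,X \right)} = \left(-10 + S\right) 2 X = 2 X \left(-10 + S\right)$)
$s = 311$ ($s = 3 - 2 \cdot 14 \left(-10 - 1\right) = 3 - 2 \cdot 14 \left(-11\right) = 3 - -308 = 3 + 308 = 311$)
$Q{\left(Y \right)} = - \frac{311}{343}$ ($Q{\left(Y \right)} = \frac{311}{-343} = 311 \left(- \frac{1}{343}\right) = - \frac{311}{343}$)
$Q{\left(\left(-1\right) 20 \right)} - L = - \frac{311}{343} - -115349 = - \frac{311}{343} + 115349 = \frac{39564396}{343}$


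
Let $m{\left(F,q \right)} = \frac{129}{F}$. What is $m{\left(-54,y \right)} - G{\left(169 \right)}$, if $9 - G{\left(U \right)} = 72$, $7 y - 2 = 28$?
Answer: $\frac{1091}{18} \approx 60.611$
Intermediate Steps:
$y = \frac{30}{7}$ ($y = \frac{2}{7} + \frac{1}{7} \cdot 28 = \frac{2}{7} + 4 = \frac{30}{7} \approx 4.2857$)
$G{\left(U \right)} = -63$ ($G{\left(U \right)} = 9 - 72 = -63$)
$m{\left(-54,y \right)} - G{\left(169 \right)} = \frac{129}{-54} - -63 = 129 \left(- \frac{1}{54}\right) + 63 = - \frac{43}{18} + 63 = \frac{1091}{18}$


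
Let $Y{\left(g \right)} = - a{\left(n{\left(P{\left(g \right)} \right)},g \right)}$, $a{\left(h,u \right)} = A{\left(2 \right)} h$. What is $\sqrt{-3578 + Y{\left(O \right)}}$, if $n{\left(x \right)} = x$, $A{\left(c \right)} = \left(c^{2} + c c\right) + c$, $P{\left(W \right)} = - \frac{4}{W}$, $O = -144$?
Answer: $\frac{i \sqrt{128818}}{6} \approx 59.819 i$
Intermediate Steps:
$A{\left(c \right)} = c + 2 c^{2}$ ($A{\left(c \right)} = \left(c^{2} + c^{2}\right) + c = 2 c^{2} + c = c + 2 c^{2}$)
$a{\left(h,u \right)} = 10 h$ ($a{\left(h,u \right)} = 2 \left(1 + 2 \cdot 2\right) h = 2 \left(1 + 4\right) h = 2 \cdot 5 h = 10 h$)
$Y{\left(g \right)} = \frac{40}{g}$ ($Y{\left(g \right)} = - 10 \left(- \frac{4}{g}\right) = - \frac{-40}{g} = \frac{40}{g}$)
$\sqrt{-3578 + Y{\left(O \right)}} = \sqrt{-3578 + \frac{40}{-144}} = \sqrt{-3578 + 40 \left(- \frac{1}{144}\right)} = \sqrt{-3578 - \frac{5}{18}} = \sqrt{- \frac{64409}{18}} = \frac{i \sqrt{128818}}{6}$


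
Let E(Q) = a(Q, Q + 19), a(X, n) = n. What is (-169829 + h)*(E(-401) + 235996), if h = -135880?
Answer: -72029320326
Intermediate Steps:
E(Q) = 19 + Q (E(Q) = Q + 19 = 19 + Q)
(-169829 + h)*(E(-401) + 235996) = (-169829 - 135880)*((19 - 401) + 235996) = -305709*(-382 + 235996) = -305709*235614 = -72029320326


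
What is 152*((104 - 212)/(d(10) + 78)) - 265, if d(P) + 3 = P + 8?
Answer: -13687/31 ≈ -441.52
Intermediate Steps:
d(P) = 5 + P (d(P) = -3 + (P + 8) = -3 + (8 + P) = 5 + P)
152*((104 - 212)/(d(10) + 78)) - 265 = 152*((104 - 212)/((5 + 10) + 78)) - 265 = 152*(-108/(15 + 78)) - 265 = 152*(-108/93) - 265 = 152*(-108*1/93) - 265 = 152*(-36/31) - 265 = -5472/31 - 265 = -13687/31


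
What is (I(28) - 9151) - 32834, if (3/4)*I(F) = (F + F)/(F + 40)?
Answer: -2141179/51 ≈ -41984.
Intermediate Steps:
I(F) = 8*F/(3*(40 + F)) (I(F) = 4*((F + F)/(F + 40))/3 = 4*((2*F)/(40 + F))/3 = 4*(2*F/(40 + F))/3 = 8*F/(3*(40 + F)))
(I(28) - 9151) - 32834 = ((8/3)*28/(40 + 28) - 9151) - 32834 = ((8/3)*28/68 - 9151) - 32834 = ((8/3)*28*(1/68) - 9151) - 32834 = (56/51 - 9151) - 32834 = -466645/51 - 32834 = -2141179/51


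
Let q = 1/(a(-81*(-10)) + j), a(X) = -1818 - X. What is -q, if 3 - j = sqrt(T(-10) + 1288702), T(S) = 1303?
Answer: 525/1120124 - sqrt(1290005)/5600620 ≈ 0.00026590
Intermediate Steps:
j = 3 - sqrt(1290005) (j = 3 - sqrt(1303 + 1288702) = 3 - sqrt(1290005) ≈ -1132.8)
q = 1/(-2625 - sqrt(1290005)) (q = 1/((-1818 - (-81)*(-10)) + (3 - sqrt(1290005))) = 1/((-1818 - 1*810) + (3 - sqrt(1290005))) = 1/((-1818 - 810) + (3 - sqrt(1290005))) = 1/(-2628 + (3 - sqrt(1290005))) = 1/(-2625 - sqrt(1290005)) ≈ -0.00026590)
-q = -(-525/1120124 + sqrt(1290005)/5600620) = 525/1120124 - sqrt(1290005)/5600620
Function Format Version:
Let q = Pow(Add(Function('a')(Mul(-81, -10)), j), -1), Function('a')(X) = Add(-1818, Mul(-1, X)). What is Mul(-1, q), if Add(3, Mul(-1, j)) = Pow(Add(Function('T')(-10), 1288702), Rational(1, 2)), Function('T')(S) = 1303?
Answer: Add(Rational(525, 1120124), Mul(Rational(-1, 5600620), Pow(1290005, Rational(1, 2)))) ≈ 0.00026590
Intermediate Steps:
j = Add(3, Mul(-1, Pow(1290005, Rational(1, 2)))) (j = Add(3, Mul(-1, Pow(Add(1303, 1288702), Rational(1, 2)))) = Add(3, Mul(-1, Pow(1290005, Rational(1, 2)))) ≈ -1132.8)
q = Pow(Add(-2625, Mul(-1, Pow(1290005, Rational(1, 2)))), -1) (q = Pow(Add(Add(-1818, Mul(-1, Mul(-81, -10))), Add(3, Mul(-1, Pow(1290005, Rational(1, 2))))), -1) = Pow(Add(Add(-1818, Mul(-1, 810)), Add(3, Mul(-1, Pow(1290005, Rational(1, 2))))), -1) = Pow(Add(Add(-1818, -810), Add(3, Mul(-1, Pow(1290005, Rational(1, 2))))), -1) = Pow(Add(-2628, Add(3, Mul(-1, Pow(1290005, Rational(1, 2))))), -1) = Pow(Add(-2625, Mul(-1, Pow(1290005, Rational(1, 2)))), -1) ≈ -0.00026590)
Mul(-1, q) = Mul(-1, Add(Rational(-525, 1120124), Mul(Rational(1, 5600620), Pow(1290005, Rational(1, 2))))) = Add(Rational(525, 1120124), Mul(Rational(-1, 5600620), Pow(1290005, Rational(1, 2))))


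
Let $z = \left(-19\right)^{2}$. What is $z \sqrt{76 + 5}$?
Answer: $3249$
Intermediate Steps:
$z = 361$
$z \sqrt{76 + 5} = 361 \sqrt{76 + 5} = 361 \sqrt{81} = 361 \cdot 9 = 3249$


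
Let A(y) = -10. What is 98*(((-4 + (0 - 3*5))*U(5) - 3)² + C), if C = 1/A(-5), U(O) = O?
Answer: 4705911/5 ≈ 9.4118e+5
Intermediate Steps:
C = -⅒ (C = 1/(-10) = -⅒ ≈ -0.10000)
98*(((-4 + (0 - 3*5))*U(5) - 3)² + C) = 98*(((-4 + (0 - 3*5))*5 - 3)² - ⅒) = 98*(((-4 + (0 - 15))*5 - 3)² - ⅒) = 98*(((-4 - 15)*5 - 3)² - ⅒) = 98*((-19*5 - 3)² - ⅒) = 98*((-95 - 3)² - ⅒) = 98*((-98)² - ⅒) = 98*(9604 - ⅒) = 98*(96039/10) = 4705911/5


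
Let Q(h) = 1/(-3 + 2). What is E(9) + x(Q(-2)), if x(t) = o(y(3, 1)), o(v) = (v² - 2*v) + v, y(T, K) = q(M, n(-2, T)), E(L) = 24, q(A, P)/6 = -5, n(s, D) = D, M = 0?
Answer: 954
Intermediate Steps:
q(A, P) = -30 (q(A, P) = 6*(-5) = -30)
y(T, K) = -30
Q(h) = -1 (Q(h) = 1/(-1) = -1)
o(v) = v² - v
x(t) = 930 (x(t) = -30*(-1 - 30) = -30*(-31) = 930)
E(9) + x(Q(-2)) = 24 + 930 = 954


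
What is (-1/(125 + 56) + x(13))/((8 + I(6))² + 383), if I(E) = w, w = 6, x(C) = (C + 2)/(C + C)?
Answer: 2689/2724774 ≈ 0.00098687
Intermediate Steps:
x(C) = (2 + C)/(2*C) (x(C) = (2 + C)/((2*C)) = (2 + C)*(1/(2*C)) = (2 + C)/(2*C))
I(E) = 6
(-1/(125 + 56) + x(13))/((8 + I(6))² + 383) = (-1/(125 + 56) + (½)*(2 + 13)/13)/((8 + 6)² + 383) = (-1/181 + (½)*(1/13)*15)/(14² + 383) = (-1*1/181 + 15/26)/(196 + 383) = (-1/181 + 15/26)/579 = (2689/4706)*(1/579) = 2689/2724774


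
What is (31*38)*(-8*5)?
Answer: -47120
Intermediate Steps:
(31*38)*(-8*5) = 1178*(-40) = -47120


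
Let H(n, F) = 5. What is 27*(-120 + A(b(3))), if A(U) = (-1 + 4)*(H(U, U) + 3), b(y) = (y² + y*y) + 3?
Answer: -2592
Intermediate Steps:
b(y) = 3 + 2*y² (b(y) = (y² + y²) + 3 = 2*y² + 3 = 3 + 2*y²)
A(U) = 24 (A(U) = (-1 + 4)*(5 + 3) = 3*8 = 24)
27*(-120 + A(b(3))) = 27*(-120 + 24) = 27*(-96) = -2592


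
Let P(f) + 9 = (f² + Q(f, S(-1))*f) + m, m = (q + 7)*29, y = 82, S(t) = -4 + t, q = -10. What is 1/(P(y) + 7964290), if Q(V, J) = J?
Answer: 1/7970508 ≈ 1.2546e-7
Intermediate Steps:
m = -87 (m = (-10 + 7)*29 = -3*29 = -87)
P(f) = -96 + f² - 5*f (P(f) = -9 + ((f² + (-4 - 1)*f) - 87) = -9 + ((f² - 5*f) - 87) = -9 + (-87 + f² - 5*f) = -96 + f² - 5*f)
1/(P(y) + 7964290) = 1/((-96 + 82² - 5*82) + 7964290) = 1/((-96 + 6724 - 410) + 7964290) = 1/(6218 + 7964290) = 1/7970508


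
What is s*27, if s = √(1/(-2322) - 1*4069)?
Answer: 3*I*√2437640502/86 ≈ 1722.3*I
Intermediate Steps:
s = I*√2437640502/774 (s = √(-1/2322 - 4069) = √(-9448219/2322) = I*√2437640502/774 ≈ 63.789*I)
s*27 = (I*√2437640502/774)*27 = 3*I*√2437640502/86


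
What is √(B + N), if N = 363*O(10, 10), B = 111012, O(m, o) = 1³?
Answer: 45*√55 ≈ 333.73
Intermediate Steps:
O(m, o) = 1
N = 363 (N = 363*1 = 363)
√(B + N) = √(111012 + 363) = √111375 = 45*√55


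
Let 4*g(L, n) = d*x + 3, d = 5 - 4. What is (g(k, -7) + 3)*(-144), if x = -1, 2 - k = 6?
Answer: -504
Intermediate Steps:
k = -4 (k = 2 - 1*6 = 2 - 6 = -4)
d = 1
g(L, n) = ½ (g(L, n) = (1*(-1) + 3)/4 = (-1 + 3)/4 = (¼)*2 = ½)
(g(k, -7) + 3)*(-144) = (½ + 3)*(-144) = (7/2)*(-144) = -504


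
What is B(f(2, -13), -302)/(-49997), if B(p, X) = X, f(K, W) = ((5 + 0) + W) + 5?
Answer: 302/49997 ≈ 0.0060404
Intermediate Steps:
f(K, W) = 10 + W (f(K, W) = (5 + W) + 5 = 10 + W)
B(f(2, -13), -302)/(-49997) = -302/(-49997) = -302*(-1/49997) = 302/49997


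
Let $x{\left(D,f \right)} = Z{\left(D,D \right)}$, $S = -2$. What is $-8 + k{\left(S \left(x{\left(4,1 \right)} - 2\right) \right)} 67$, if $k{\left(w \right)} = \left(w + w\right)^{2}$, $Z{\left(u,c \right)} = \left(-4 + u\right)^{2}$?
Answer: $4280$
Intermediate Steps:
$x{\left(D,f \right)} = \left(-4 + D\right)^{2}$
$k{\left(w \right)} = 4 w^{2}$ ($k{\left(w \right)} = \left(2 w\right)^{2} = 4 w^{2}$)
$-8 + k{\left(S \left(x{\left(4,1 \right)} - 2\right) \right)} 67 = -8 + 4 \left(- 2 \left(\left(-4 + 4\right)^{2} - 2\right)\right)^{2} \cdot 67 = -8 + 4 \left(- 2 \left(0^{2} - 2\right)\right)^{2} \cdot 67 = -8 + 4 \left(- 2 \left(0 - 2\right)\right)^{2} \cdot 67 = -8 + 4 \left(\left(-2\right) \left(-2\right)\right)^{2} \cdot 67 = -8 + 4 \cdot 4^{2} \cdot 67 = -8 + 4 \cdot 16 \cdot 67 = -8 + 64 \cdot 67 = -8 + 4288 = 4280$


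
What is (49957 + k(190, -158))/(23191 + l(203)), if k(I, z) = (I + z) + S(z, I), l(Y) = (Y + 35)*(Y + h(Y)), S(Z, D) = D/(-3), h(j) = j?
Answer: 149777/359457 ≈ 0.41668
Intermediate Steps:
S(Z, D) = -D/3 (S(Z, D) = D*(-⅓) = -D/3)
l(Y) = 2*Y*(35 + Y) (l(Y) = (Y + 35)*(Y + Y) = (35 + Y)*(2*Y) = 2*Y*(35 + Y))
k(I, z) = z + 2*I/3 (k(I, z) = (I + z) - I/3 = z + 2*I/3)
(49957 + k(190, -158))/(23191 + l(203)) = (49957 + (-158 + (⅔)*190))/(23191 + 2*203*(35 + 203)) = (49957 + (-158 + 380/3))/(23191 + 2*203*238) = (49957 - 94/3)/(23191 + 96628) = (149777/3)/119819 = (149777/3)*(1/119819) = 149777/359457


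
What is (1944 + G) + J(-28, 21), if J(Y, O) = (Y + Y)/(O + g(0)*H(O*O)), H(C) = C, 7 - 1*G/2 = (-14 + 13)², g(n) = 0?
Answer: 5860/3 ≈ 1953.3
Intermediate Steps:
G = 12 (G = 14 - 2*(-14 + 13)² = 14 - 2*(-1)² = 14 - 2*1 = 14 - 2 = 12)
J(Y, O) = 2*Y/O (J(Y, O) = (Y + Y)/(O + 0*(O*O)) = (2*Y)/(O + 0*O²) = (2*Y)/(O + 0) = (2*Y)/O = 2*Y/O)
(1944 + G) + J(-28, 21) = (1944 + 12) + 2*(-28)/21 = 1956 + 2*(-28)*(1/21) = 1956 - 8/3 = 5860/3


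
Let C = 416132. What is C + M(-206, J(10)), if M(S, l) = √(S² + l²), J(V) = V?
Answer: 416132 + 2*√10634 ≈ 4.1634e+5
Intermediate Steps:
C + M(-206, J(10)) = 416132 + √((-206)² + 10²) = 416132 + √(42436 + 100) = 416132 + √42536 = 416132 + 2*√10634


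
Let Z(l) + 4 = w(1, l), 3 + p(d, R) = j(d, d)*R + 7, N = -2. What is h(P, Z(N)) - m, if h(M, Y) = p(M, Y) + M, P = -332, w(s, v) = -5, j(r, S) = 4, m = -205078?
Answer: 204714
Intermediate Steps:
p(d, R) = 4 + 4*R (p(d, R) = -3 + (4*R + 7) = -3 + (7 + 4*R) = 4 + 4*R)
Z(l) = -9 (Z(l) = -4 - 5 = -9)
h(M, Y) = 4 + M + 4*Y (h(M, Y) = (4 + 4*Y) + M = 4 + M + 4*Y)
h(P, Z(N)) - m = (4 - 332 + 4*(-9)) - 1*(-205078) = (4 - 332 - 36) + 205078 = -364 + 205078 = 204714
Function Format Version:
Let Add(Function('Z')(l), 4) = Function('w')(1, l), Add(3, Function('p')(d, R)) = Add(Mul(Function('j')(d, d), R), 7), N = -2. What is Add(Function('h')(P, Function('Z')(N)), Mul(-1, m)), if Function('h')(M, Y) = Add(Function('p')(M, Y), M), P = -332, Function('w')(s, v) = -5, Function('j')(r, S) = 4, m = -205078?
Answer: 204714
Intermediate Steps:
Function('p')(d, R) = Add(4, Mul(4, R)) (Function('p')(d, R) = Add(-3, Add(Mul(4, R), 7)) = Add(-3, Add(7, Mul(4, R))) = Add(4, Mul(4, R)))
Function('Z')(l) = -9 (Function('Z')(l) = Add(-4, -5) = -9)
Function('h')(M, Y) = Add(4, M, Mul(4, Y)) (Function('h')(M, Y) = Add(Add(4, Mul(4, Y)), M) = Add(4, M, Mul(4, Y)))
Add(Function('h')(P, Function('Z')(N)), Mul(-1, m)) = Add(Add(4, -332, Mul(4, -9)), Mul(-1, -205078)) = Add(Add(4, -332, -36), 205078) = Add(-364, 205078) = 204714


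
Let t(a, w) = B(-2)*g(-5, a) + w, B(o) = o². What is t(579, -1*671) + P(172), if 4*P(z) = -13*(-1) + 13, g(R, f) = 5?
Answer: -1289/2 ≈ -644.50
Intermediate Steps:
P(z) = 13/2 (P(z) = (-13*(-1) + 13)/4 = (13 + 13)/4 = (¼)*26 = 13/2)
t(a, w) = 20 + w (t(a, w) = (-2)²*5 + w = 4*5 + w = 20 + w)
t(579, -1*671) + P(172) = (20 - 1*671) + 13/2 = (20 - 671) + 13/2 = -651 + 13/2 = -1289/2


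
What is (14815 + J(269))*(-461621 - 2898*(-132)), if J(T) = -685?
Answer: -1117471050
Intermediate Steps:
(14815 + J(269))*(-461621 - 2898*(-132)) = (14815 - 685)*(-461621 - 2898*(-132)) = 14130*(-461621 + 382536) = 14130*(-79085) = -1117471050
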